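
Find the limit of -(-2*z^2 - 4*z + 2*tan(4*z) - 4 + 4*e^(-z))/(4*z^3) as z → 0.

Substitution gives 0/0 (the numerator vanishes to order 3).
Expand each term to order z^3: the coefficient of z^3 in 4·e^(-z) is -2/3 and in 2·tan(4z) is 128/3.
Lower-order terms cancel with the polynomial part, so the numerator is (42)·z^3 + o(z^3), and the limit is (42)/(-4) = -21/2.

-21/2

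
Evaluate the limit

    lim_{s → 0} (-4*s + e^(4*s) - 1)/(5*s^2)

Direct substitution gives 0/0.
Apply L'Hôpital: lim (4*e^(4*s) - 4)/(10*s), still 0/0.
After 2 applications of L'Hôpital's rule the quotient is (16*e^(4*s))/(10); substituting s = 0 gives 8/5.

8/5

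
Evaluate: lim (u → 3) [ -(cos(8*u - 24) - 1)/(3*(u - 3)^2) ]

32/3

Direct substitution gives 0/0.
Apply L'Hôpital: lim (-8*sin(8*u - 24))/(18 - 6*u), still 0/0.
After 2 applications of L'Hôpital's rule the quotient is (-64*cos(8*u - 24))/(-6); substituting u = 3 gives 32/3.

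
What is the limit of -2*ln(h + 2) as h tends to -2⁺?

∞

As h → -2⁺, h + 2 → 0⁺ and ln(h + 2) → −∞.
Multiplying by -2 gives ∞.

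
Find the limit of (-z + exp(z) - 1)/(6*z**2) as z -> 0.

1/12

Direct substitution gives 0/0.
Apply L'Hôpital: lim (e^(z) - 1)/(12*z), still 0/0.
After 2 applications of L'Hôpital's rule the quotient is (e^(z))/(12); substituting z = 0 gives 1/12.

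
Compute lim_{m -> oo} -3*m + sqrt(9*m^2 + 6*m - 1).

1

This has the form ∞ − ∞. Multiply and divide by the conjugate √(9*m^2 + 6*m - 1) + 3m.
That gives (6m - 1) / (√(9*m^2 + 6*m - 1) + 3m).
Divide numerator and denominator by m: the limit is 6/(2·3) = 1.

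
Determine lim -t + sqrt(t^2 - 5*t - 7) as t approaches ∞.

An ∞ − ∞ form. Rationalising with the conjugate, the difference becomes (-5t - 7) / (√(t^2 - 5*t - 7) + t).
For large t the denominator behaves like 2·t, so the quotient tends to -5/2 = -5/2.

-5/2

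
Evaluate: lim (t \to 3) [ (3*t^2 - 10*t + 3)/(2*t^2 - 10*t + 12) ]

At t = 3 both the top and bottom vanish — a removable singularity. Factoring out (t - 3) from each leaves (3*t - 1)/(2*t - 4), which at t = 3 equals 4.

4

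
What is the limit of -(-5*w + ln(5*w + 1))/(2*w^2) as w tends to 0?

Direct substitution gives 0/0.
Apply L'Hôpital: lim (-5 + 5/(5*w + 1))/(-4*w), still 0/0.
After 2 applications of L'Hôpital's rule the quotient is (-25/(5*w + 1)^2)/(-4); substituting w = 0 gives 25/4.

25/4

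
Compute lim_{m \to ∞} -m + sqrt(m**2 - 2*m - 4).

-1

This has the form ∞ − ∞. Multiply and divide by the conjugate √(m^2 - 2*m - 4) + m.
That gives (-2m - 4) / (√(m^2 - 2*m - 4) + m).
Divide numerator and denominator by m: the limit is -2/(2·1) = -1.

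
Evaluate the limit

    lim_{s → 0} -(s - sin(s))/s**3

-1/6

Direct substitution gives 0/0.
Apply L'Hôpital: lim (1 - cos(s))/(-3*s^2), still 0/0.
Apply L'Hôpital: lim (sin(s))/(-6*s), still 0/0.
After 3 applications of L'Hôpital's rule the quotient is (cos(s))/(-6); substituting s = 0 gives -1/6.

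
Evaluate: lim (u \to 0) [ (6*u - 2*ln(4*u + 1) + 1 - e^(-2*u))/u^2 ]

14

Substitution gives 0/0; apply L'Hôpital's rule 2 times.
After differentiating numerator and denominator 2 times the quotient is (-4*e^(-2*u) + 32/(4*u + 1)^2)/(2); at u = 0 this is 14.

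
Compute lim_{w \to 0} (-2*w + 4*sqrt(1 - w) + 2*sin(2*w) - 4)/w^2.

-1/2

Substitution gives 0/0; apply L'Hôpital's rule 2 times.
After differentiating numerator and denominator 2 times the quotient is (-8*sin(2*w) - 1/(1 - w)^(3/2))/(2); at w = 0 this is -1/2.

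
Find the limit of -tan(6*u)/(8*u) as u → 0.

-3/4

Substitution gives 0/0.
Since tan(θ)/θ → 1 as θ → 0, tan(6u)/(6u) → 1 and the limit is 6/(-8) = -3/4.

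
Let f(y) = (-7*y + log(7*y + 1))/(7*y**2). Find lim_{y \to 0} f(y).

-7/2

Direct substitution gives 0/0.
Apply L'Hôpital: lim (-7 + 7/(7*y + 1))/(14*y), still 0/0.
After 2 applications of L'Hôpital's rule the quotient is (-49/(7*y + 1)^2)/(14); substituting y = 0 gives -7/2.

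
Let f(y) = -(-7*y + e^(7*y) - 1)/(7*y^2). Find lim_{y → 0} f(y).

Direct substitution gives 0/0.
Apply L'Hôpital: lim (7*e^(7*y) - 7)/(-14*y), still 0/0.
After 2 applications of L'Hôpital's rule the quotient is (49*e^(7*y))/(-14); substituting y = 0 gives -7/2.

-7/2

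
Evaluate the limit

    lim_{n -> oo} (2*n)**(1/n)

1

Base → ∞ and exponent → 0: an ∞^0 form.
Take logs: (1/n)·ln(2·n^1) = (ln 2 + 1·ln n)/n → 0.
So the limit is e^0 = 1.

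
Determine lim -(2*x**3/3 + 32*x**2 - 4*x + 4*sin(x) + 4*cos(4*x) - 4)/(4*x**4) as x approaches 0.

-32/3

Substitution gives 0/0 (the numerator vanishes to order 4).
Expand each term to order x^4: the coefficient of x^4 in 4·cos(4x) is 128/3 and in 4·sin(x) is 0.
Lower-order terms cancel with the polynomial part, so the numerator is (128/3)·x^4 + o(x^4), and the limit is (128/3)/(-4) = -32/3.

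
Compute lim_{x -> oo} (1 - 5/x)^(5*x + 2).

e^(-25)

The base → 1 and the exponent → ∞: a 1^∞ form.
Take logarithms: (5x + 2)·ln(1 - 5/x). Since ln(1+u) ~ u for small u, this behaves like (5x)·(-5/x) → -25.
So the limit is e^(-25).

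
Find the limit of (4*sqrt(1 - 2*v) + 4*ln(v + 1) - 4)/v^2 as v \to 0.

-4

Substitution gives 0/0 (the numerator vanishes to order 2).
Expand each term to order v^2: the coefficient of v^2 in 4·ln(1 + v) is -2 and in 4·√(1 - 2v) is -2.
Lower-order terms cancel with the polynomial part, so the numerator is (-4)·v^2 + o(v^2), and the limit is (-4)/(1) = -4.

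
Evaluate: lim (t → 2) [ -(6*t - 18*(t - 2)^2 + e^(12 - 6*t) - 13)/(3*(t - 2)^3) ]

12

Direct substitution gives 0/0.
Apply L'Hôpital: lim (-36*t - 6*e^(12 - 6*t) + 78)/(-9*(t - 2)^2), still 0/0.
Apply L'Hôpital: lim (36*e^(12 - 6*t) - 36)/(36 - 18*t), still 0/0.
After 3 applications of L'Hôpital's rule the quotient is (-216*e^(12 - 6*t))/(-18); substituting t = 2 gives 12.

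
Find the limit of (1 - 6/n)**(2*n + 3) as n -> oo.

Write it as [(1 - 6/n)^n]^(2) · (1 - 6/n)^(3). The bracketed term tends to e^(-6) and the second factor to 1, so the limit is e^(-12).

e^(-12)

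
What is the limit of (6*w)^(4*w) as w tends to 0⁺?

Base → 0⁺ and exponent → 0⁺: a 0^0 form.
Take logs: 4w·ln(6w). This is 0·(−∞); rewriting as ln(6w)/(1/(4w)) and applying L'Hôpital gives 0.
Hence the limit is e^0 = 1.

1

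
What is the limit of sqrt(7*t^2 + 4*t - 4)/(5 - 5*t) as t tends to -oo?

√(7)/5

For large |t|, √(7*t^2 + 4*t - 4) ≈ √7·|t| and the denominator ≈ -5t.
Since t → −∞, |t| = −t, giving −√7/(-5) = √(7)/5.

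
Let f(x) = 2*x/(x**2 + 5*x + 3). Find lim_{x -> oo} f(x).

0

The denominator has degree 2 and the numerator degree 1. Dividing numerator and denominator by x^2 sends every term to 0 except the leading denominator term, so the limit is 0.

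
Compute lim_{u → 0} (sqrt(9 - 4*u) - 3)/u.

A 0/0 form; rationalise with √(9 - 4u) + √9. This collapses the numerator to -4u, leaving -4/(√(9 - 4u) + √9) → -4/(2√9) = -2/3.

-2/3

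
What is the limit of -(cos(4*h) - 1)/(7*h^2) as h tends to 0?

8/7

Direct substitution gives 0/0.
Apply L'Hôpital: lim (-4*sin(4*h))/(-14*h), still 0/0.
After 2 applications of L'Hôpital's rule the quotient is (-16*cos(4*h))/(-14); substituting h = 0 gives 8/7.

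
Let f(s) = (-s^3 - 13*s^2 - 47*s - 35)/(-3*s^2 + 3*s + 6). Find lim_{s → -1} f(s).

Direct substitution gives 0/0, so factor. Both numerator and denominator have (s + 1) as a factor.
After cancelling, the expression reduces to (-s^2 - 12*s - 35)/(6 - 3*s).
Substituting s = -1 gives -8/3.

-8/3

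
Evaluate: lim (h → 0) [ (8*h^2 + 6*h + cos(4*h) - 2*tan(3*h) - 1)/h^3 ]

-18

Substitution gives 0/0 (the numerator vanishes to order 3).
Expand each term to order h^3: the coefficient of h^3 in -2·tan(3h) is -18 and in cos(4h) is 0.
Lower-order terms cancel with the polynomial part, so the numerator is (-18)·h^3 + o(h^3), and the limit is (-18)/(1) = -18.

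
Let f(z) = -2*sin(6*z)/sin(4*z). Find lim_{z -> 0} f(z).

-3

Substitution gives 0/0.
Divide numerator and denominator by z: sin(6z)/z → 6 and sin(4z)/z → 4, so the limit is -2·6/4 = -3.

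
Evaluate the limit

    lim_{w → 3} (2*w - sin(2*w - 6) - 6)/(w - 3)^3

Direct substitution gives 0/0.
Apply L'Hôpital: lim (2 - 2*cos(2*w - 6))/(3*(w - 3)^2), still 0/0.
Apply L'Hôpital: lim (4*sin(2*w - 6))/(6*w - 18), still 0/0.
After 3 applications of L'Hôpital's rule the quotient is (8*cos(2*w - 6))/(6); substituting w = 3 gives 4/3.

4/3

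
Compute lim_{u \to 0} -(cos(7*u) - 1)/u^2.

49/2

Direct substitution gives 0/0.
Apply L'Hôpital: lim (-7*sin(7*u))/(-2*u), still 0/0.
After 2 applications of L'Hôpital's rule the quotient is (-49*cos(7*u))/(-2); substituting u = 0 gives 49/2.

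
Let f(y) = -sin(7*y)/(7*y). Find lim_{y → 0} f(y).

-1

Substitution gives 0/0.
Write it as (7/(-7))·sin(7y)/(7y); since sin(u)/u → 1, the limit is -1.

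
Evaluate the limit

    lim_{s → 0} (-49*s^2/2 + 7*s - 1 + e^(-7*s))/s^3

Direct substitution gives 0/0.
Apply L'Hôpital: lim (-49*s + 7 - 7*e^(-7*s))/(3*s^2), still 0/0.
Apply L'Hôpital: lim (-49 + 49*e^(-7*s))/(6*s), still 0/0.
After 3 applications of L'Hôpital's rule the quotient is (-343*e^(-7*s))/(6); substituting s = 0 gives -343/6.

-343/6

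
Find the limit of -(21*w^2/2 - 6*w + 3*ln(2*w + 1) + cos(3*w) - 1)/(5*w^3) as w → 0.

Substitution gives 0/0; apply L'Hôpital's rule 3 times.
After differentiating numerator and denominator 3 times the quotient is (27*sin(3*w) + 48/(2*w + 1)^3)/(-30); at w = 0 this is -8/5.

-8/5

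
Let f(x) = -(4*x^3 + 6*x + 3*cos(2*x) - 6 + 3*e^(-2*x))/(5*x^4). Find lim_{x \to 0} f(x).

-4/5

Substitution gives 0/0 (the numerator vanishes to order 4).
Expand each term to order x^4: the coefficient of x^4 in 3·e^(-2x) is 2 and in 3·cos(2x) is 2.
Lower-order terms cancel with the polynomial part, so the numerator is (4)·x^4 + o(x^4), and the limit is (4)/(-5) = -4/5.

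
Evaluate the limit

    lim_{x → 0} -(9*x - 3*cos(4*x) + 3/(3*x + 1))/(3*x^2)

-17

Substitution gives 0/0; apply L'Hôpital's rule 2 times.
After differentiating numerator and denominator 2 times the quotient is (48*cos(4*x) + 54/(3*x + 1)^3)/(-6); at x = 0 this is -17.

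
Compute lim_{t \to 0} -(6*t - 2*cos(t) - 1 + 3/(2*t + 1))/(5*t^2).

Substitution gives 0/0; apply L'Hôpital's rule 2 times.
After differentiating numerator and denominator 2 times the quotient is (2*cos(t) + 24/(2*t + 1)^3)/(-10); at t = 0 this is -13/5.

-13/5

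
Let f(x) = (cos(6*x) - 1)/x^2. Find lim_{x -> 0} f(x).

-18

Direct substitution gives 0/0.
Apply L'Hôpital: lim (-6*sin(6*x))/(2*x), still 0/0.
After 2 applications of L'Hôpital's rule the quotient is (-36*cos(6*x))/(2); substituting x = 0 gives -18.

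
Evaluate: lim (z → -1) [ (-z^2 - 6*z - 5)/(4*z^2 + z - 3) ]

Since z = -1 makes numerator and denominator zero, (z + 1) divides both.
Cancelling it gives (-z - 5)/(4*z - 3); now plug in z = -1 to get 4/7.

4/7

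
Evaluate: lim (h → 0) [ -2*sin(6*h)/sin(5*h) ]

Substitution gives 0/0.
Divide numerator and denominator by h: sin(6h)/h → 6 and sin(5h)/h → 5, so the limit is -2·6/5 = -12/5.

-12/5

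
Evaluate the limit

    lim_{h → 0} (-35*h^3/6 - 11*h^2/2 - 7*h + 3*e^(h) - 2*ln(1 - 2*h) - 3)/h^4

Substitution gives 0/0; apply L'Hôpital's rule 4 times.
After differentiating numerator and denominator 4 times the quotient is (3*e^(h) + 192/(2*h - 1)^4)/(24); at h = 0 this is 65/8.

65/8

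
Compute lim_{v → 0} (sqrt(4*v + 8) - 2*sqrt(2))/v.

Substitution gives 0/0. Multiply numerator and denominator by the conjugate √(8 + 4v) + √8.
The numerator becomes (8 + 4v) − 8 = 4v, so the expression simplifies to 4/(√(8 + 4v) + √8).
Letting v → 0 gives 4/(2√8) = √(2)/2.

√(2)/2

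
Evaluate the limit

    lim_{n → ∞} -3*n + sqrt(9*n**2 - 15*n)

This has the form ∞ − ∞. Multiply and divide by the conjugate √(9*n^2 - 15*n) + 3n.
That gives (-15n) / (√(9*n^2 - 15*n) + 3n).
Divide numerator and denominator by n: the limit is -15/(2·3) = -5/2.

-5/2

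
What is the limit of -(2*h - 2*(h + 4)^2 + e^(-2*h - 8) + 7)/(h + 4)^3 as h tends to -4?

Direct substitution gives 0/0.
Apply L'Hôpital: lim (-4*h - 2*e^(-2*h - 8) - 14)/(-3*(h + 4)^2), still 0/0.
Apply L'Hôpital: lim (4*e^(-2*h - 8) - 4)/(-6*h - 24), still 0/0.
After 3 applications of L'Hôpital's rule the quotient is (-8*e^(-2*h - 8))/(-6); substituting h = -4 gives 4/3.

4/3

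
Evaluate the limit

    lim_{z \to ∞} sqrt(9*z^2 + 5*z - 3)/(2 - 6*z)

For large |z|, √(9*z^2 + 5*z - 3) ≈ √9·|z| and the denominator ≈ -6z.
Since z → +∞, |z| = z, giving √9/(-6) = -1/2.

-1/2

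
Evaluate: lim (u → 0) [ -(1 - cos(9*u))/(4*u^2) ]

-81/8

Substitution gives 0/0.
Use (1 − cos θ)/θ² → 1/2 with θ = 9u: the limit is 9²/(2·(-4)) = -81/8.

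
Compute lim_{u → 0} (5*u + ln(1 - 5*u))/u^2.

Direct substitution gives 0/0.
Apply L'Hôpital: lim (5 - 5/(1 - 5*u))/(2*u), still 0/0.
After 2 applications of L'Hôpital's rule the quotient is (-25/(1 - 5*u)^2)/(2); substituting u = 0 gives -25/2.

-25/2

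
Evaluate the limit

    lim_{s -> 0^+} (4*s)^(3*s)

1

Base → 0⁺ and exponent → 0⁺: a 0^0 form.
Take logs: 3s·ln(4s). This is 0·(−∞); rewriting as ln(4s)/(1/(3s)) and applying L'Hôpital gives 0.
Hence the limit is e^0 = 1.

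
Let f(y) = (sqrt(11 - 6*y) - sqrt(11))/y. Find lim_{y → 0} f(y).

Substitution gives 0/0. Multiply numerator and denominator by the conjugate √(11 - 6y) + √11.
The numerator becomes (11 - 6y) − 11 = -6y, so the expression simplifies to -6/(√(11 - 6y) + √11).
Letting y → 0 gives -6/(2√11) = -3*√(11)/11.

-3*√(11)/11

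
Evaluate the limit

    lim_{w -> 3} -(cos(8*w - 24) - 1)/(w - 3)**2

32

Direct substitution gives 0/0.
Apply L'Hôpital: lim (-8*sin(8*w - 24))/(6 - 2*w), still 0/0.
After 2 applications of L'Hôpital's rule the quotient is (-64*cos(8*w - 24))/(-2); substituting w = 3 gives 32.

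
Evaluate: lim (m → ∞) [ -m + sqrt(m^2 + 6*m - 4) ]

This has the form ∞ − ∞. Multiply and divide by the conjugate √(m^2 + 6*m - 4) + m.
That gives (6m - 4) / (√(m^2 + 6*m - 4) + m).
Divide numerator and denominator by m: the limit is 6/(2·1) = 3.

3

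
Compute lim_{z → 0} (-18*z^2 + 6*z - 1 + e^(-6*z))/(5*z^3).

-36/5

Direct substitution gives 0/0.
Apply L'Hôpital: lim (-36*z + 6 - 6*e^(-6*z))/(15*z^2), still 0/0.
Apply L'Hôpital: lim (-36 + 36*e^(-6*z))/(30*z), still 0/0.
After 3 applications of L'Hôpital's rule the quotient is (-216*e^(-6*z))/(30); substituting z = 0 gives -36/5.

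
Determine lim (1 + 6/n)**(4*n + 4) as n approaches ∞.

e^(24)

Let L be the limit and take ln: ln L = lim (4n + 4)·ln(1 + 6/n) = lim (4n + 4)·(6/n + O(1/n²)) = 24.
Hence L = e^(24).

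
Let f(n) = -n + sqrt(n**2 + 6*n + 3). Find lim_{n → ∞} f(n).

An ∞ − ∞ form. Rationalising with the conjugate, the difference becomes (6n + 3) / (√(n^2 + 6*n + 3) + n).
For large n the denominator behaves like 2·n, so the quotient tends to 6/2 = 3.

3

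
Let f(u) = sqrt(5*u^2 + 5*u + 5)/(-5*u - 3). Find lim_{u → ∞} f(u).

For large |u|, √(5*u^2 + 5*u + 5) ≈ √5·|u| and the denominator ≈ -5u.
Since u → +∞, |u| = u, giving √5/(-5) = -√(5)/5.

-√(5)/5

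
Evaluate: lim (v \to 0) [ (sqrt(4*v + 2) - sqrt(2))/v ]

√(2)

Substitution gives 0/0. Multiply numerator and denominator by the conjugate √(2 + 4v) + √2.
The numerator becomes (2 + 4v) − 2 = 4v, so the expression simplifies to 4/(√(2 + 4v) + √2).
Letting v → 0 gives 4/(2√2) = √(2).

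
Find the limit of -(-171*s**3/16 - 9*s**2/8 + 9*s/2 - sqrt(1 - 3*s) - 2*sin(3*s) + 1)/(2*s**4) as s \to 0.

Substitution gives 0/0 (the numerator vanishes to order 4).
Expand each term to order s^4: the coefficient of s^4 in -2·sin(3s) is 0 and in −√(1 - 3s) is 405/128.
Lower-order terms cancel with the polynomial part, so the numerator is (405/128)·s^4 + o(s^4), and the limit is (405/128)/(-2) = -405/256.

-405/256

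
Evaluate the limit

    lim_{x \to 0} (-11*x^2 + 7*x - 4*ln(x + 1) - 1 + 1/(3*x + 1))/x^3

-85/3

Substitution gives 0/0; apply L'Hôpital's rule 3 times.
After differentiating numerator and denominator 3 times the quotient is (-162/(3*x + 1)^4 - 8/(x + 1)^3)/(6); at x = 0 this is -85/3.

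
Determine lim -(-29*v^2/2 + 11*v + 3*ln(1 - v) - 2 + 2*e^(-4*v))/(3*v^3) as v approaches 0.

67/9

Substitution gives 0/0 (the numerator vanishes to order 3).
Expand each term to order v^3: the coefficient of v^3 in 2·e^(-4v) is -64/3 and in 3·ln(1 - v) is -1.
Lower-order terms cancel with the polynomial part, so the numerator is (-67/3)·v^3 + o(v^3), and the limit is (-67/3)/(-3) = 67/9.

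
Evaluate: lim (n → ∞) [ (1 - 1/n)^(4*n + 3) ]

The base → 1 and the exponent → ∞: a 1^∞ form.
Take logarithms: (4n + 3)·ln(1 - 1/n). Since ln(1+u) ~ u for small u, this behaves like (4n)·(-1/n) → -4.
So the limit is e^(-4).

e^(-4)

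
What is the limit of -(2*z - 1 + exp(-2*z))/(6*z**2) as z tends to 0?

Direct substitution gives 0/0.
Apply L'Hôpital: lim (2 - 2*e^(-2*z))/(-12*z), still 0/0.
After 2 applications of L'Hôpital's rule the quotient is (4*e^(-2*z))/(-12); substituting z = 0 gives -1/3.

-1/3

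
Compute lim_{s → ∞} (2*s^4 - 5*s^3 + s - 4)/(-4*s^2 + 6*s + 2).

The numerator has higher degree (4 > 2); the quotient behaves like (2/(-4))·s^2 for large |s|.
As s → +∞ this diverges to -∞.

-∞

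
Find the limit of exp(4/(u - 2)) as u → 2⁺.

As u → 2⁺, 4/(u - 2) → +∞, so e^(4/(u - 2)) → ∞.

∞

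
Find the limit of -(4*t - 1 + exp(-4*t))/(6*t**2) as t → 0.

Direct substitution gives 0/0.
Apply L'Hôpital: lim (4 - 4*e^(-4*t))/(-12*t), still 0/0.
After 2 applications of L'Hôpital's rule the quotient is (16*e^(-4*t))/(-12); substituting t = 0 gives -4/3.

-4/3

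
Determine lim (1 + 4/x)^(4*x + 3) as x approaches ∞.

The base → 1 and the exponent → ∞: a 1^∞ form.
Take logarithms: (4x + 3)·ln(1 + 4/x). Since ln(1+u) ~ u for small u, this behaves like (4x)·(4/x) → 16.
So the limit is e^(16).

e^(16)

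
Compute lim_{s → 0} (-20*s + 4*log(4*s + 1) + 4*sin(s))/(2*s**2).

-16

Substitution gives 0/0; apply L'Hôpital's rule 2 times.
After differentiating numerator and denominator 2 times the quotient is (-4*sin(s) - 64/(4*s + 1)^2)/(4); at s = 0 this is -16.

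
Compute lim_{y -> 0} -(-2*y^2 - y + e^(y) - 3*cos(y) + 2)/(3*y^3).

Substitution gives 0/0 (the numerator vanishes to order 3).
Expand each term to order y^3: the coefficient of y^3 in -3·cos(y) is 0 and in e^(y) is 1/6.
Lower-order terms cancel with the polynomial part, so the numerator is (1/6)·y^3 + o(y^3), and the limit is (1/6)/(-3) = -1/18.

-1/18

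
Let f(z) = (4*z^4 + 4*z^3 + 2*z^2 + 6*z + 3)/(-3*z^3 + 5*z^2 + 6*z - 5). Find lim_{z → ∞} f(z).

-∞

The numerator has higher degree (4 > 3); the quotient behaves like (4/(-3))·z^1 for large |z|.
As z → +∞ this diverges to -∞.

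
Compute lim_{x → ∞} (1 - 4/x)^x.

The base → 1 and the exponent → ∞: a 1^∞ form.
Take logarithms: (x)·ln(1 - 4/x). Since ln(1+u) ~ u for small u, this behaves like (x)·(-4/x) → -4.
So the limit is e^(-4).

e^(-4)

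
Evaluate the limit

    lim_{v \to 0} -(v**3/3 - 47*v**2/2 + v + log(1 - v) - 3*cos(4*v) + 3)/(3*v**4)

43/4

Substitution gives 0/0 (the numerator vanishes to order 4).
Expand each term to order v^4: the coefficient of v^4 in -3·cos(4v) is -32 and in ln(1 - v) is -1/4.
Lower-order terms cancel with the polynomial part, so the numerator is (-129/4)·v^4 + o(v^4), and the limit is (-129/4)/(-3) = 43/4.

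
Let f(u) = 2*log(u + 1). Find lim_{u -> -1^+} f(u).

-∞

As u → -1⁺, u + 1 → 0⁺ and ln(u + 1) → −∞.
Multiplying by 2 gives -∞.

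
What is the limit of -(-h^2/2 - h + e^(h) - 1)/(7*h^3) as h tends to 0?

Direct substitution gives 0/0.
Apply L'Hôpital: lim (-h + e^(h) - 1)/(-21*h^2), still 0/0.
Apply L'Hôpital: lim (e^(h) - 1)/(-42*h), still 0/0.
After 3 applications of L'Hôpital's rule the quotient is (e^(h))/(-42); substituting h = 0 gives -1/42.

-1/42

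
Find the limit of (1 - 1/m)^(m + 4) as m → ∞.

Write it as [(1 - 1/m)^m]^(1) · (1 - 1/m)^(4). The bracketed term tends to e^(-1) and the second factor to 1, so the limit is e^(-1).

e^(-1)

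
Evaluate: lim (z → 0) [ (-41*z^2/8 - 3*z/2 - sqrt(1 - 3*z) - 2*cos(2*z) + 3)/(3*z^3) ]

9/16

Substitution gives 0/0; apply L'Hôpital's rule 3 times.
After differentiating numerator and denominator 3 times the quotient is (-16*sin(2*z) + 81/(8*(1 - 3*z)^(5/2)))/(18); at z = 0 this is 9/16.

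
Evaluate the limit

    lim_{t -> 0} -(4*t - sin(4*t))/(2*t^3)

-16/3

Direct substitution gives 0/0.
Apply L'Hôpital: lim (4 - 4*cos(4*t))/(-6*t^2), still 0/0.
Apply L'Hôpital: lim (16*sin(4*t))/(-12*t), still 0/0.
After 3 applications of L'Hôpital's rule the quotient is (64*cos(4*t))/(-12); substituting t = 0 gives -16/3.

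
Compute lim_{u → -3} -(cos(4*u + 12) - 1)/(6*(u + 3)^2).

4/3

Direct substitution gives 0/0.
Apply L'Hôpital: lim (-4*sin(4*u + 12))/(-12*u - 36), still 0/0.
After 2 applications of L'Hôpital's rule the quotient is (-16*cos(4*u + 12))/(-12); substituting u = -3 gives 4/3.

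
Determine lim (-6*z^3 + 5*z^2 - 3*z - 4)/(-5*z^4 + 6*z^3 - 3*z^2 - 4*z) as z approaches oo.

0

The denominator has degree 4 and the numerator degree 3. Dividing numerator and denominator by z^4 sends every term to 0 except the leading denominator term, so the limit is 0.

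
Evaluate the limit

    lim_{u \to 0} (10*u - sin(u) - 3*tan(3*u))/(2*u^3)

-161/12

Substitution gives 0/0 (the numerator vanishes to order 3).
Expand each term to order u^3: the coefficient of u^3 in -3·tan(3u) is -27 and in −sin(u) is 1/6.
Lower-order terms cancel with the polynomial part, so the numerator is (-161/6)·u^3 + o(u^3), and the limit is (-161/6)/(2) = -161/12.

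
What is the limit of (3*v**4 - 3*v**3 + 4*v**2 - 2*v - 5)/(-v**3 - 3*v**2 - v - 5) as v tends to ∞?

-∞

The numerator has higher degree (4 > 3); the quotient behaves like (3/(-1))·v^1 for large |v|.
As v → +∞ this diverges to -∞.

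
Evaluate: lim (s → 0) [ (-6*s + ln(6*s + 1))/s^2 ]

Direct substitution gives 0/0.
Apply L'Hôpital: lim (-6 + 6/(6*s + 1))/(2*s), still 0/0.
After 2 applications of L'Hôpital's rule the quotient is (-36/(6*s + 1)^2)/(2); substituting s = 0 gives -18.

-18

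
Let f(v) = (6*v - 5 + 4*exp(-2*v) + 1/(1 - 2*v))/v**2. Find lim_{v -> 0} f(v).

Substitution gives 0/0 (the numerator vanishes to order 2).
Expand each term to order v^2: the coefficient of v^2 in 4·e^(-2v) is 8 and in 1/(1 - 2v) is 4.
Lower-order terms cancel with the polynomial part, so the numerator is (12)·v^2 + o(v^2), and the limit is (12)/(1) = 12.

12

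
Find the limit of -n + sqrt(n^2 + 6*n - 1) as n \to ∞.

3

This has the form ∞ − ∞. Multiply and divide by the conjugate √(n^2 + 6*n - 1) + n.
That gives (6n - 1) / (√(n^2 + 6*n - 1) + n).
Divide numerator and denominator by n: the limit is 6/(2·1) = 3.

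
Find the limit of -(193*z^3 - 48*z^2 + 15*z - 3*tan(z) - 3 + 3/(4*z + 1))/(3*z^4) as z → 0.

-256

Substitution gives 0/0 (the numerator vanishes to order 4).
Expand each term to order z^4: the coefficient of z^4 in 3·1/(1 + 4z) is 768 and in -3·tan(z) is 0.
Lower-order terms cancel with the polynomial part, so the numerator is (768)·z^4 + o(z^4), and the limit is (768)/(-3) = -256.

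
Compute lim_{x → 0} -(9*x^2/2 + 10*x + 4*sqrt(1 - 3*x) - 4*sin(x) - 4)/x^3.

73/12

Substitution gives 0/0 (the numerator vanishes to order 3).
Expand each term to order x^3: the coefficient of x^3 in -4·sin(x) is 2/3 and in 4·√(1 - 3x) is -27/4.
Lower-order terms cancel with the polynomial part, so the numerator is (-73/12)·x^3 + o(x^3), and the limit is (-73/12)/(-1) = 73/12.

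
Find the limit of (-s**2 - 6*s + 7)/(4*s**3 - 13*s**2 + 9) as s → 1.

Direct substitution gives 0/0, so factor. Both numerator and denominator have (s - 1) as a factor.
After cancelling, the expression reduces to (-s - 7)/(4*s^2 - 9*s - 9).
Substituting s = 1 gives 4/7.

4/7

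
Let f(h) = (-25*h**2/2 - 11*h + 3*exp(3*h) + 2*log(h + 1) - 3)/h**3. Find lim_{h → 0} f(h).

85/6

Substitution gives 0/0; apply L'Hôpital's rule 3 times.
After differentiating numerator and denominator 3 times the quotient is (81*e^(3*h) + 4/(h + 1)^3)/(6); at h = 0 this is 85/6.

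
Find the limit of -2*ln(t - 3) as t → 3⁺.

∞

As t → 3⁺, t - 3 → 0⁺ and ln(t - 3) → −∞.
Multiplying by -2 gives ∞.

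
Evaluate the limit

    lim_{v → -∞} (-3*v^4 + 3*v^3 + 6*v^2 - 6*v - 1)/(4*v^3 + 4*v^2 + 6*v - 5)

The numerator has higher degree (4 > 3); the quotient behaves like (-3/(4))·v^1 for large |v|.
As v → −∞ this diverges to ∞.

∞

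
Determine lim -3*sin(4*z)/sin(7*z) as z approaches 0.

Substitution gives 0/0.
Divide numerator and denominator by z: sin(4z)/z → 4 and sin(7z)/z → 7, so the limit is -3·4/7 = -12/7.

-12/7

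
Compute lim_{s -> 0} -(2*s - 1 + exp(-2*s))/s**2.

-2

Direct substitution gives 0/0.
Apply L'Hôpital: lim (2 - 2*e^(-2*s))/(-2*s), still 0/0.
After 2 applications of L'Hôpital's rule the quotient is (4*e^(-2*s))/(-2); substituting s = 0 gives -2.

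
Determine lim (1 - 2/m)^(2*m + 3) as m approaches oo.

e^(-4)

Let L be the limit and take ln: ln L = lim (2m + 3)·ln(1 - 2/m) = lim (2m + 3)·(-2/m + O(1/m²)) = -4.
Hence L = e^(-4).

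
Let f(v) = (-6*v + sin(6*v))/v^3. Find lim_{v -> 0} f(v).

-36

Direct substitution gives 0/0.
Apply L'Hôpital: lim (6*cos(6*v) - 6)/(3*v^2), still 0/0.
Apply L'Hôpital: lim (-36*sin(6*v))/(6*v), still 0/0.
After 3 applications of L'Hôpital's rule the quotient is (-216*cos(6*v))/(6); substituting v = 0 gives -36.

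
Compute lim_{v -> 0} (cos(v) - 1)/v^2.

-1/2

Direct substitution gives 0/0.
Apply L'Hôpital: lim (-sin(v))/(2*v), still 0/0.
After 2 applications of L'Hôpital's rule the quotient is (-cos(v))/(2); substituting v = 0 gives -1/2.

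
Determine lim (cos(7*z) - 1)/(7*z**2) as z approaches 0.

Direct substitution gives 0/0.
Apply L'Hôpital: lim (-7*sin(7*z))/(14*z), still 0/0.
After 2 applications of L'Hôpital's rule the quotient is (-49*cos(7*z))/(14); substituting z = 0 gives -7/2.

-7/2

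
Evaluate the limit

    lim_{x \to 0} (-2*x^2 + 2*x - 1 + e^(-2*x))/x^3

Direct substitution gives 0/0.
Apply L'Hôpital: lim (-4*x + 2 - 2*e^(-2*x))/(3*x^2), still 0/0.
Apply L'Hôpital: lim (-4 + 4*e^(-2*x))/(6*x), still 0/0.
After 3 applications of L'Hôpital's rule the quotient is (-8*e^(-2*x))/(6); substituting x = 0 gives -4/3.

-4/3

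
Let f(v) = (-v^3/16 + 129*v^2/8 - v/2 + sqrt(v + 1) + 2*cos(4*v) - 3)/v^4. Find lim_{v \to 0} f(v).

Substitution gives 0/0 (the numerator vanishes to order 4).
Expand each term to order v^4: the coefficient of v^4 in 2·cos(4v) is 64/3 and in √(1 + v) is -5/128.
Lower-order terms cancel with the polynomial part, so the numerator is (8177/384)·v^4 + o(v^4), and the limit is (8177/384)/(1) = 8177/384.

8177/384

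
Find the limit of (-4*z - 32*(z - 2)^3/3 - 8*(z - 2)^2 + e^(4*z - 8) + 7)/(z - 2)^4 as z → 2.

32/3

Direct substitution gives 0/0.
Apply L'Hôpital: lim (-16*z - 32*(z - 2)^2 + 4*e^(4*z - 8) + 28)/(4*(z - 2)^3), still 0/0.
Apply L'Hôpital: lim (-64*z + 16*e^(4*z - 8) + 112)/(12*(z - 2)^2), still 0/0.
Apply L'Hôpital: lim (64*e^(4*z - 8) - 64)/(24*z - 48), still 0/0.
After 4 applications of L'Hôpital's rule the quotient is (256*e^(4*z - 8))/(24); substituting z = 2 gives 32/3.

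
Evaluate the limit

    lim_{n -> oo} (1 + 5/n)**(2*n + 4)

e^(10)

Let L be the limit and take ln: ln L = lim (2n + 4)·ln(1 + 5/n) = lim (2n + 4)·(5/n + O(1/n²)) = 10.
Hence L = e^(10).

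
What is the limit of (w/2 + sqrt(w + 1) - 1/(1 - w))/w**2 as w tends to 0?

Substitution gives 0/0 (the numerator vanishes to order 2).
Expand each term to order w^2: the coefficient of w^2 in √(1 + w) is -1/8 and in −1/(1 - w) is -1.
Lower-order terms cancel with the polynomial part, so the numerator is (-9/8)·w^2 + o(w^2), and the limit is (-9/8)/(1) = -9/8.

-9/8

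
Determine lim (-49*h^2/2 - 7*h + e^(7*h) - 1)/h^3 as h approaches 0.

Direct substitution gives 0/0.
Apply L'Hôpital: lim (-49*h + 7*e^(7*h) - 7)/(3*h^2), still 0/0.
Apply L'Hôpital: lim (49*e^(7*h) - 49)/(6*h), still 0/0.
After 3 applications of L'Hôpital's rule the quotient is (343*e^(7*h))/(6); substituting h = 0 gives 343/6.

343/6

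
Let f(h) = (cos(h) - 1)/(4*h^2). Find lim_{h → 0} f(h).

Direct substitution gives 0/0.
Apply L'Hôpital: lim (-sin(h))/(8*h), still 0/0.
After 2 applications of L'Hôpital's rule the quotient is (-cos(h))/(8); substituting h = 0 gives -1/8.

-1/8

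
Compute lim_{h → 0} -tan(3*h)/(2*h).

Substitution gives 0/0.
Since tan(u)/u → 1 as u → 0, tan(3h)/(3h) → 1 and the limit is 3/(-2) = -3/2.

-3/2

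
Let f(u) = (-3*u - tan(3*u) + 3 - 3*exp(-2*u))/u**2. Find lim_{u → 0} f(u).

Substitution gives 0/0; apply L'Hôpital's rule 2 times.
After differentiating numerator and denominator 2 times the quotient is (-18*sin(3*u)/cos(3*u)^3 - 12*e^(-2*u))/(2); at u = 0 this is -6.

-6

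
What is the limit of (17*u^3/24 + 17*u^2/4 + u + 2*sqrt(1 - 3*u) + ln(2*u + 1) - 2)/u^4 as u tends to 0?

-661/64

Substitution gives 0/0 (the numerator vanishes to order 4).
Expand each term to order u^4: the coefficient of u^4 in 2·√(1 - 3u) is -405/64 and in ln(1 + 2u) is -4.
Lower-order terms cancel with the polynomial part, so the numerator is (-661/64)·u^4 + o(u^4), and the limit is (-661/64)/(1) = -661/64.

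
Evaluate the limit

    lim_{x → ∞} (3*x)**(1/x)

1

Base → ∞ and exponent → 0: an ∞^0 form.
Take logs: (1/x)·ln(3·x^1) = (ln 3 + 1·ln x)/x → 0.
So the limit is e^0 = 1.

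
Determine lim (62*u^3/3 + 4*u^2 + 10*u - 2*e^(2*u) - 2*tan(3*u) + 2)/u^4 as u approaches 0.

Substitution gives 0/0 (the numerator vanishes to order 4).
Expand each term to order u^4: the coefficient of u^4 in -2·e^(2u) is -4/3 and in -2·tan(3u) is 0.
Lower-order terms cancel with the polynomial part, so the numerator is (-4/3)·u^4 + o(u^4), and the limit is (-4/3)/(1) = -4/3.

-4/3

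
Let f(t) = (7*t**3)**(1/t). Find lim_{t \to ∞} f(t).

1

Base → ∞ and exponent → 0: an ∞^0 form.
Take logs: (1/t)·ln(7·t^3) = (ln 7 + 3·ln t)/t → 0.
So the limit is e^0 = 1.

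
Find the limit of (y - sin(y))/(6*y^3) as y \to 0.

Direct substitution gives 0/0.
Apply L'Hôpital: lim (1 - cos(y))/(18*y^2), still 0/0.
Apply L'Hôpital: lim (sin(y))/(36*y), still 0/0.
After 3 applications of L'Hôpital's rule the quotient is (cos(y))/(36); substituting y = 0 gives 1/36.

1/36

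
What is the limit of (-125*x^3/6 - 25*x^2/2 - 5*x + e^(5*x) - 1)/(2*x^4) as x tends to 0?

625/48

Direct substitution gives 0/0.
Apply L'Hôpital: lim (-125*x^2/2 - 25*x + 5*e^(5*x) - 5)/(8*x^3), still 0/0.
Apply L'Hôpital: lim (-125*x + 25*e^(5*x) - 25)/(24*x^2), still 0/0.
Apply L'Hôpital: lim (125*e^(5*x) - 125)/(48*x), still 0/0.
After 4 applications of L'Hôpital's rule the quotient is (625*e^(5*x))/(48); substituting x = 0 gives 625/48.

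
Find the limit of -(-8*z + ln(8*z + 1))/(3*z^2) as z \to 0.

Direct substitution gives 0/0.
Apply L'Hôpital: lim (-8 + 8/(8*z + 1))/(-6*z), still 0/0.
After 2 applications of L'Hôpital's rule the quotient is (-64/(8*z + 1)^2)/(-6); substituting z = 0 gives 32/3.

32/3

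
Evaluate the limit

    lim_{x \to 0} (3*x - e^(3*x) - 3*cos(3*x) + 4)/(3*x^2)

Substitution gives 0/0 (the numerator vanishes to order 2).
Expand each term to order x^2: the coefficient of x^2 in -3·cos(3x) is 27/2 and in −e^(3x) is -9/2.
Lower-order terms cancel with the polynomial part, so the numerator is (9)·x^2 + o(x^2), and the limit is (9)/(3) = 3.

3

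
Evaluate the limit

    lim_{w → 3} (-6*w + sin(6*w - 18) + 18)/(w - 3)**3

Direct substitution gives 0/0.
Apply L'Hôpital: lim (6*cos(6*w - 18) - 6)/(3*(w - 3)^2), still 0/0.
Apply L'Hôpital: lim (-36*sin(6*w - 18))/(6*w - 18), still 0/0.
After 3 applications of L'Hôpital's rule the quotient is (-216*cos(6*w - 18))/(6); substituting w = 3 gives -36.

-36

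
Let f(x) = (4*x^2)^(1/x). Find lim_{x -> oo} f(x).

1

Base → ∞ and exponent → 0: an ∞^0 form.
Take logs: (1/x)·ln(4·x^2) = (ln 4 + 2·ln x)/x → 0.
So the limit is e^0 = 1.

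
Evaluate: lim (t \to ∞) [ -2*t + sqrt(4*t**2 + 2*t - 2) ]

An ∞ − ∞ form. Rationalising with the conjugate, the difference becomes (2t - 2) / (√(4*t^2 + 2*t - 2) + 2t).
For large t the denominator behaves like 2·2t, so the quotient tends to 2/4 = 1/2.

1/2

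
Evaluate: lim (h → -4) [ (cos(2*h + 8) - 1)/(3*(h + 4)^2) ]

Direct substitution gives 0/0.
Apply L'Hôpital: lim (-2*sin(2*h + 8))/(6*h + 24), still 0/0.
After 2 applications of L'Hôpital's rule the quotient is (-4*cos(2*h + 8))/(6); substituting h = -4 gives -2/3.

-2/3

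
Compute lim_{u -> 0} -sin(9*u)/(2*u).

-9/2

Substitution gives 0/0.
Write it as (9/(-2))·sin(9u)/(9u); since sin(θ)/θ → 1, the limit is -9/2.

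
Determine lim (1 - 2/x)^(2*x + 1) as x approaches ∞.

Write it as [(1 - 2/x)^x]^(2) · (1 - 2/x)^(1). The bracketed term tends to e^(-2) and the second factor to 1, so the limit is e^(-4).

e^(-4)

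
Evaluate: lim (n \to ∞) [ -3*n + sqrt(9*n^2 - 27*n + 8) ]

This has the form ∞ − ∞. Multiply and divide by the conjugate √(9*n^2 - 27*n + 8) + 3n.
That gives (-27n + 8) / (√(9*n^2 - 27*n + 8) + 3n).
Divide numerator and denominator by n: the limit is -27/(2·3) = -9/2.

-9/2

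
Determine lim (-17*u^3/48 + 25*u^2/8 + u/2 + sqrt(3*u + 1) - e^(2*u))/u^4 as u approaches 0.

Substitution gives 0/0; apply L'Hôpital's rule 4 times.
After differentiating numerator and denominator 4 times the quotient is (-16*e^(2*u) - 1215/(16*(3*u + 1)^(7/2)))/(24); at u = 0 this is -1471/384.

-1471/384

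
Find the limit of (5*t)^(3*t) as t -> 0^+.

1

Base → 0⁺ and exponent → 0⁺: a 0^0 form.
Take logs: 3t·ln(5t). This is 0·(−∞); rewriting as ln(5t)/(1/(3t)) and applying L'Hôpital gives 0.
Hence the limit is e^0 = 1.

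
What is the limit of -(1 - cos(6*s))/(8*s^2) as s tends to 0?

Substitution gives 0/0.
Use (1 − cos u)/u² → 1/2 with u = 6s: the limit is 6²/(2·(-8)) = -9/4.

-9/4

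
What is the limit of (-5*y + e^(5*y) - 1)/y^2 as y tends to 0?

25/2

Direct substitution gives 0/0.
Apply L'Hôpital: lim (5*e^(5*y) - 5)/(2*y), still 0/0.
After 2 applications of L'Hôpital's rule the quotient is (25*e^(5*y))/(2); substituting y = 0 gives 25/2.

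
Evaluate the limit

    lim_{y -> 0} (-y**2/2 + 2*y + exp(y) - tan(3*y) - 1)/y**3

Substitution gives 0/0; apply L'Hôpital's rule 3 times.
After differentiating numerator and denominator 3 times the quotient is (e^(y) - 162*tan(3*y)^4 - 216*tan(3*y)^2 - 54)/(6); at y = 0 this is -53/6.

-53/6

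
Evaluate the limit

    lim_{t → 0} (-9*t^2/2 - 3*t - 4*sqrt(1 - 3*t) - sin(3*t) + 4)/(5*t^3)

9/4

Substitution gives 0/0 (the numerator vanishes to order 3).
Expand each term to order t^3: the coefficient of t^3 in -4·√(1 - 3t) is 27/4 and in −sin(3t) is 9/2.
Lower-order terms cancel with the polynomial part, so the numerator is (45/4)·t^3 + o(t^3), and the limit is (45/4)/(5) = 9/4.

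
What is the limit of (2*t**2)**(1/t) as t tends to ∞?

Base → ∞ and exponent → 0: an ∞^0 form.
Take logs: (1/t)·ln(2·t^2) = (ln 2 + 2·ln t)/t → 0.
So the limit is e^0 = 1.

1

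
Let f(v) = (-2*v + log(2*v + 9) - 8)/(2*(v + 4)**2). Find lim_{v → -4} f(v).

Direct substitution gives 0/0.
Apply L'Hôpital: lim (-2 + 2/(2*v + 9))/(4*v + 16), still 0/0.
After 2 applications of L'Hôpital's rule the quotient is (-4/(2*v + 9)^2)/(4); substituting v = -4 gives -1.

-1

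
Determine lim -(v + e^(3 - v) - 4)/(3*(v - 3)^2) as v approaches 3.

-1/6

Direct substitution gives 0/0.
Apply L'Hôpital: lim (1 - e^(3 - v))/(18 - 6*v), still 0/0.
After 2 applications of L'Hôpital's rule the quotient is (e^(3 - v))/(-6); substituting v = 3 gives -1/6.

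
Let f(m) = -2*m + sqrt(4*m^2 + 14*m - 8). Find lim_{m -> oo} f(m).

An ∞ − ∞ form. Rationalising with the conjugate, the difference becomes (14m - 8) / (√(4*m^2 + 14*m - 8) + 2m).
For large m the denominator behaves like 2·2m, so the quotient tends to 14/4 = 7/2.

7/2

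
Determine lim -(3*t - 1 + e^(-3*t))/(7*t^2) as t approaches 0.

Direct substitution gives 0/0.
Apply L'Hôpital: lim (3 - 3*e^(-3*t))/(-14*t), still 0/0.
After 2 applications of L'Hôpital's rule the quotient is (9*e^(-3*t))/(-14); substituting t = 0 gives -9/14.

-9/14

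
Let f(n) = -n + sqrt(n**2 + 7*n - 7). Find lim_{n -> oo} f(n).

This has the form ∞ − ∞. Multiply and divide by the conjugate √(n^2 + 7*n - 7) + n.
That gives (7n - 7) / (√(n^2 + 7*n - 7) + n).
Divide numerator and denominator by n: the limit is 7/(2·1) = 7/2.

7/2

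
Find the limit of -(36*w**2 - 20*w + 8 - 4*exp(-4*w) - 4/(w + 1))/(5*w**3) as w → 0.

-28/3

Substitution gives 0/0; apply L'Hôpital's rule 3 times.
After differentiating numerator and denominator 3 times the quotient is (256*e^(-4*w) + 24/(w + 1)^4)/(-30); at w = 0 this is -28/3.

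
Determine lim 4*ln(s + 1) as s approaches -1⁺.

As s → -1⁺, s + 1 → 0⁺ and ln(s + 1) → −∞.
Multiplying by 4 gives -∞.

-∞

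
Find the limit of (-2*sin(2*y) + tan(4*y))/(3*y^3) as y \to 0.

Substitution gives 0/0; apply L'Hôpital's rule 3 times.
After differentiating numerator and denominator 3 times the quotient is (16*cos(2*y) + 384*tan(4*y)^4 + 512*tan(4*y)^2 + 128)/(18); at y = 0 this is 8.

8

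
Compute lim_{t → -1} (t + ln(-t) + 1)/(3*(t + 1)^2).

Direct substitution gives 0/0.
Apply L'Hôpital: lim (1 + 1/t)/(6*t + 6), still 0/0.
After 2 applications of L'Hôpital's rule the quotient is (-1/t^2)/(6); substituting t = -1 gives -1/6.

-1/6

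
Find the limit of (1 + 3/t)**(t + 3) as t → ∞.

e^(3)

Write it as [(1 + 3/t)^t]^(1) · (1 + 3/t)^(3). The bracketed term tends to e^(3) and the second factor to 1, so the limit is e^(3).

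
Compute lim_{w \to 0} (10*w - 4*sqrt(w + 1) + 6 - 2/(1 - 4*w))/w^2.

Substitution gives 0/0; apply L'Hôpital's rule 2 times.
After differentiating numerator and denominator 2 times the quotient is (64/(4*w - 1)^3 + (w + 1)^(-3/2))/(2); at w = 0 this is -63/2.

-63/2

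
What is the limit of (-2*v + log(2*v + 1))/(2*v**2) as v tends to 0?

-1

Direct substitution gives 0/0.
Apply L'Hôpital: lim (-2 + 2/(2*v + 1))/(4*v), still 0/0.
After 2 applications of L'Hôpital's rule the quotient is (-4/(2*v + 1)^2)/(4); substituting v = 0 gives -1.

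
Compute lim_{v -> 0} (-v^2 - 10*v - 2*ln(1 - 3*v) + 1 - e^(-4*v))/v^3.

Substitution gives 0/0; apply L'Hôpital's rule 3 times.
After differentiating numerator and denominator 3 times the quotient is (64*e^(-4*v) - 108/(3*v - 1)^3)/(6); at v = 0 this is 86/3.

86/3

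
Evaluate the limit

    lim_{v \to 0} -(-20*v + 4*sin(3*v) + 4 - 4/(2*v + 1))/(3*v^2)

Substitution gives 0/0; apply L'Hôpital's rule 2 times.
After differentiating numerator and denominator 2 times the quotient is (-36*sin(3*v) - 32/(2*v + 1)^3)/(-6); at v = 0 this is 16/3.

16/3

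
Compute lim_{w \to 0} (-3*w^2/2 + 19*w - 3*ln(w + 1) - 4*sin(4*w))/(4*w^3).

Substitution gives 0/0; apply L'Hôpital's rule 3 times.
After differentiating numerator and denominator 3 times the quotient is (256*cos(4*w) - 6/(w + 1)^3)/(24); at w = 0 this is 125/12.

125/12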